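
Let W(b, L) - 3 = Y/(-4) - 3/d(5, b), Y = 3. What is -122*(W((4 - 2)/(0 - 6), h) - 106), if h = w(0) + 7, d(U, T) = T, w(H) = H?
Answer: 23119/2 ≈ 11560.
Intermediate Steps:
h = 7 (h = 0 + 7 = 7)
W(b, L) = 9/4 - 3/b (W(b, L) = 3 + (3/(-4) - 3/b) = 3 + (3*(-¼) - 3/b) = 3 + (-¾ - 3/b) = 9/4 - 3/b)
-122*(W((4 - 2)/(0 - 6), h) - 106) = -122*((9/4 - 3*(0 - 6)/(4 - 2)) - 106) = -122*((9/4 - 3/(2/(-6))) - 106) = -122*((9/4 - 3/(2*(-⅙))) - 106) = -122*((9/4 - 3/(-⅓)) - 106) = -122*((9/4 - 3*(-3)) - 106) = -122*((9/4 + 9) - 106) = -122*(45/4 - 106) = -122*(-379/4) = 23119/2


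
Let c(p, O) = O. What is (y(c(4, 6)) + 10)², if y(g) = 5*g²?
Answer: 36100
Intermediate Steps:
(y(c(4, 6)) + 10)² = (5*6² + 10)² = (5*36 + 10)² = (180 + 10)² = 190² = 36100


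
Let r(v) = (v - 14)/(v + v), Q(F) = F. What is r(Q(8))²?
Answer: 9/64 ≈ 0.14063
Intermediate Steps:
r(v) = (-14 + v)/(2*v) (r(v) = (-14 + v)/((2*v)) = (-14 + v)*(1/(2*v)) = (-14 + v)/(2*v))
r(Q(8))² = ((½)*(-14 + 8)/8)² = ((½)*(⅛)*(-6))² = (-3/8)² = 9/64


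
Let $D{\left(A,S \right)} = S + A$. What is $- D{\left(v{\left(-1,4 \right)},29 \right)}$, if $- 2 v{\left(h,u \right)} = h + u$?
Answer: $- \frac{55}{2} \approx -27.5$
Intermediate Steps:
$v{\left(h,u \right)} = - \frac{h}{2} - \frac{u}{2}$ ($v{\left(h,u \right)} = - \frac{h + u}{2} = - \frac{h}{2} - \frac{u}{2}$)
$D{\left(A,S \right)} = A + S$
$- D{\left(v{\left(-1,4 \right)},29 \right)} = - (\left(\left(- \frac{1}{2}\right) \left(-1\right) - 2\right) + 29) = - (\left(\frac{1}{2} - 2\right) + 29) = - (- \frac{3}{2} + 29) = \left(-1\right) \frac{55}{2} = - \frac{55}{2}$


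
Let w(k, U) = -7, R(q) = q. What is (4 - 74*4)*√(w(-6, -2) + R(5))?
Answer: -292*I*√2 ≈ -412.95*I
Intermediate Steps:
(4 - 74*4)*√(w(-6, -2) + R(5)) = (4 - 74*4)*√(-7 + 5) = (4 - 296)*√(-2) = -292*I*√2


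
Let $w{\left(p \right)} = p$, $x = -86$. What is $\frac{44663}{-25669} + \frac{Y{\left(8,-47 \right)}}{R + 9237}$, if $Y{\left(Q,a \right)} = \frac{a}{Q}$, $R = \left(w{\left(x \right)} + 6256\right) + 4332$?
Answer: $- \frac{7054030099}{4053443128} \approx -1.7403$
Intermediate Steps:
$R = 10502$ ($R = \left(-86 + 6256\right) + 4332 = 6170 + 4332 = 10502$)
$\frac{44663}{-25669} + \frac{Y{\left(8,-47 \right)}}{R + 9237} = \frac{44663}{-25669} + \frac{\left(-47\right) \frac{1}{8}}{10502 + 9237} = 44663 \left(- \frac{1}{25669}\right) + \frac{\left(-47\right) \frac{1}{8}}{19739} = - \frac{44663}{25669} - \frac{47}{157912} = - \frac{7054030099}{4053443128}$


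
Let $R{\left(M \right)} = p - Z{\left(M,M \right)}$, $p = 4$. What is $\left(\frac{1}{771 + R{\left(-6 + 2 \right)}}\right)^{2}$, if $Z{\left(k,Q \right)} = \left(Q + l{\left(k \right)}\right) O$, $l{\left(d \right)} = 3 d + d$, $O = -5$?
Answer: $\frac{1}{455625} \approx 2.1948 \cdot 10^{-6}$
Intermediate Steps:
$l{\left(d \right)} = 4 d$
$Z{\left(k,Q \right)} = - 20 k - 5 Q$ ($Z{\left(k,Q \right)} = \left(Q + 4 k\right) \left(-5\right) = - 20 k - 5 Q$)
$R{\left(M \right)} = 4 + 25 M$ ($R{\left(M \right)} = 4 - \left(- 20 M - 5 M\right) = 4 - - 25 M = 4 + 25 M$)
$\left(\frac{1}{771 + R{\left(-6 + 2 \right)}}\right)^{2} = \left(\frac{1}{771 + \left(4 + 25 \left(-6 + 2\right)\right)}\right)^{2} = \left(\frac{1}{771 + \left(4 + 25 \left(-4\right)\right)}\right)^{2} = \left(\frac{1}{771 + \left(4 - 100\right)}\right)^{2} = \left(\frac{1}{771 - 96}\right)^{2} = \left(\frac{1}{675}\right)^{2} = \frac{1}{455625}$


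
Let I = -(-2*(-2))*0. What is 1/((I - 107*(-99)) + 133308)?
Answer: 1/143901 ≈ 6.9492e-6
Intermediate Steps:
I = 0 (I = -4*0 = -1*0 = 0)
1/((I - 107*(-99)) + 133308) = 1/((0 - 107*(-99)) + 133308) = 1/((0 + 10593) + 133308) = 1/(10593 + 133308) = 1/143901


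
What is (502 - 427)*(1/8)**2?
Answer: 75/64 ≈ 1.1719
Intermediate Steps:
(502 - 427)*(1/8)**2 = 75*(1/8)**2 = 75*(1/64) = 75/64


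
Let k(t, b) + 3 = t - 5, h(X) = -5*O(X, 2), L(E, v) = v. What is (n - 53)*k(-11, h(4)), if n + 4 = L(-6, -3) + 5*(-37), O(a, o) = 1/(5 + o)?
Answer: 4655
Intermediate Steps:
h(X) = -5/7 (h(X) = -5/(5 + 2) = -5/7)
k(t, b) = -8 + t (k(t, b) = -3 + (t - 5) = -3 + (-5 + t) = -8 + t)
n = -192 (n = -4 + (-3 + 5*(-37)) = -4 + (-3 - 185) = -4 - 188 = -192)
(n - 53)*k(-11, h(4)) = (-192 - 53)*(-8 - 11) = -245*(-19) = 4655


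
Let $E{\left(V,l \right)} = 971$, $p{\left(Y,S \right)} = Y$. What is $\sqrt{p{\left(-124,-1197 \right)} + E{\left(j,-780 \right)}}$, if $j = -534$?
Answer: $11 \sqrt{7} \approx 29.103$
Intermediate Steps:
$\sqrt{p{\left(-124,-1197 \right)} + E{\left(j,-780 \right)}} = \sqrt{-124 + 971} = \sqrt{847} = 11 \sqrt{7}$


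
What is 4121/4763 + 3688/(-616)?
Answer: -170766/33341 ≈ -5.1218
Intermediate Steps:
4121/4763 + 3688/(-616) = 4121*(1/4763) + 3688*(-1/616) = 4121/4763 - 461/77 = -170766/33341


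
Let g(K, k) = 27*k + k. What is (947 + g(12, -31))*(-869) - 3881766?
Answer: -3950417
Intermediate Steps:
g(K, k) = 28*k
(947 + g(12, -31))*(-869) - 3881766 = (947 + 28*(-31))*(-869) - 3881766 = (947 - 868)*(-869) - 3881766 = 79*(-869) - 3881766 = -68651 - 3881766 = -3950417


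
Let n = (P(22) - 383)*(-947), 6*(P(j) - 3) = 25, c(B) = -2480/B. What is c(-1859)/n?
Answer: 2976/793973323 ≈ 3.7482e-6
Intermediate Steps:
P(j) = 43/6 (P(j) = 3 + (1/6)*25 = 3 + 25/6 = 43/6)
n = 2135485/6 (n = (43/6 - 383)*(-947) = -2255/6*(-947) = 2135485/6 ≈ 3.5591e+5)
c(-1859)/n = (-2480/(-1859))/(2135485/6) = -2480*(-1/1859)*(6/2135485) = (2480/1859)*(6/2135485) = 2976/793973323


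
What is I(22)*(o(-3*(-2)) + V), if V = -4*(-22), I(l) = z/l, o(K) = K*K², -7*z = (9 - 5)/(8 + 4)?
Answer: -152/231 ≈ -0.65801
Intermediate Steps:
z = -1/21 (z = -(9 - 5)/(7*(8 + 4)) = -4/(7*12) = -⅐*⅓ = -1/21 ≈ -0.047619)
o(K) = K³
I(l) = -1/(21*l)
V = 88
I(22)*(o(-3*(-2)) + V) = (-1/21/22)*((-3*(-2))³ + 88) = (-1/21*1/22)*(6³ + 88) = -(216 + 88)/462 = -1/462*304 = -152/231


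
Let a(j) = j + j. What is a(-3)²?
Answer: 36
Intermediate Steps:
a(j) = 2*j
a(-3)² = (2*(-3))² = (-6)² = 36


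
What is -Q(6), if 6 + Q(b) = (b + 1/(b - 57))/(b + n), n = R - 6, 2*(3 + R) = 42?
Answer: 5203/918 ≈ 5.6678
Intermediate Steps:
R = 18 (R = -3 + (½)*42 = -3 + 21 = 18)
n = 12 (n = 18 - 6 = 12)
Q(b) = -6 + (b + 1/(-57 + b))/(12 + b) (Q(b) = -6 + (b + 1/(b - 57))/(b + 12) = -6 + (b + 1/(-57 + b))/(12 + b))
-Q(6) = -(4105 - 5*6² + 213*6)/(-684 + 6² - 45*6) = -(4105 - 5*36 + 1278)/(-684 + 36 - 270) = -(4105 - 180 + 1278)/(-918) = -(-1)*5203/918 = -1*(-5203/918) = 5203/918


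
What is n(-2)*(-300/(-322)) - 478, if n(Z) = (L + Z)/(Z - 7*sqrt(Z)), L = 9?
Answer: 2*(-38479*sqrt(2) + 11069*I)/(23*(-2*I + 7*sqrt(2))) ≈ -478.13 + 0.63296*I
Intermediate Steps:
n(Z) = (9 + Z)/(Z - 7*sqrt(Z))
n(-2)*(-300/(-322)) - 478 = ((9 - 2)/(-2 - 7*I*sqrt(2)))*(-300/(-322)) - 478 = (7/(-2 - 7*I*sqrt(2)))*(-300*(-1/322)) - 478 = (7/(-2 - 7*I*sqrt(2)))*(150/161) - 478 = 150/(23*(-2 - 7*I*sqrt(2))) - 478 = -478 + 150/(23*(-2 - 7*I*sqrt(2)))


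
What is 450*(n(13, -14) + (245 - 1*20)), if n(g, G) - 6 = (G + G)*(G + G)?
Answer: 456750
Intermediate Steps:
n(g, G) = 6 + 4*G**2 (n(g, G) = 6 + (G + G)*(G + G) = 6 + (2*G)*(2*G) = 6 + 4*G**2)
450*(n(13, -14) + (245 - 1*20)) = 450*((6 + 4*(-14)**2) + (245 - 1*20)) = 450*((6 + 4*196) + (245 - 20)) = 450*((6 + 784) + 225) = 450*(790 + 225) = 450*1015 = 456750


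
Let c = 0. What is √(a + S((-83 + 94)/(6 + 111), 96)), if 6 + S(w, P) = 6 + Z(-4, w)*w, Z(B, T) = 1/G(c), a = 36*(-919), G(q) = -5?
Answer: I*√1258019815/195 ≈ 181.89*I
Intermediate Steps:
a = -33084
Z(B, T) = -⅕ (Z(B, T) = 1/(-5) = -⅕)
S(w, P) = -w/5 (S(w, P) = -6 + (6 - w/5) = -w/5)
√(a + S((-83 + 94)/(6 + 111), 96)) = √(-33084 - (-83 + 94)/(5*(6 + 111))) = √(-33084 - 11/(5*117)) = √(-33084 - ⅕*11/117) = √(-33084 - 11/585) = √(-19354151/585) = I*√1258019815/195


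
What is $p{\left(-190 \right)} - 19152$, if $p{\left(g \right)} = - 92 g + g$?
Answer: $-1862$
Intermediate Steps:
$p{\left(g \right)} = - 91 g$
$p{\left(-190 \right)} - 19152 = \left(-91\right) \left(-190\right) - 19152 = 17290 - 19152 = -1862$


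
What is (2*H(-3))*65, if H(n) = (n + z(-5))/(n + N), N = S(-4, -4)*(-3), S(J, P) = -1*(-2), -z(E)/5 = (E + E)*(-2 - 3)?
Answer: 32890/9 ≈ 3654.4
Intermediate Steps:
z(E) = 50*E (z(E) = -5*(E + E)*(-2 - 3) = -5*2*E*(-5) = -(-50)*E = 50*E)
S(J, P) = 2
N = -6 (N = 2*(-3) = -6)
H(n) = (-250 + n)/(-6 + n) (H(n) = (n + 50*(-5))/(n - 6) = (n - 250)/(-6 + n) = (-250 + n)/(-6 + n))
(2*H(-3))*65 = (2*((-250 - 3)/(-6 - 3)))*65 = (2*(-253/(-9)))*65 = (2*(-1/9*(-253)))*65 = (2*(253/9))*65 = (506/9)*65 = 32890/9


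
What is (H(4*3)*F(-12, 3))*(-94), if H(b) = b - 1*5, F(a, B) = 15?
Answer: -9870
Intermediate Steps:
H(b) = -5 + b (H(b) = b - 5 = -5 + b)
(H(4*3)*F(-12, 3))*(-94) = ((-5 + 4*3)*15)*(-94) = ((-5 + 12)*15)*(-94) = (7*15)*(-94) = 105*(-94) = -9870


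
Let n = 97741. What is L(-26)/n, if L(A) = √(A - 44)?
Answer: I*√70/97741 ≈ 8.56e-5*I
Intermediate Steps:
L(A) = √(-44 + A)
L(-26)/n = √(-44 - 26)/97741 = √(-70)*(1/97741) = (I*√70)*(1/97741) = I*√70/97741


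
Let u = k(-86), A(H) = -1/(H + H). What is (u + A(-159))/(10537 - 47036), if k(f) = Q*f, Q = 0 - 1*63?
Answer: -1722925/11606682 ≈ -0.14844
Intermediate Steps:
Q = -63 (Q = 0 - 63 = -63)
A(H) = -1/(2*H)
k(f) = -63*f
u = 5418 (u = -63*(-86) = 5418)
(u + A(-159))/(10537 - 47036) = (5418 - 1/2/(-159))/(10537 - 47036) = (5418 - 1/2*(-1/159))/(-36499) = (5418 + 1/318)*(-1/36499) = (1722925/318)*(-1/36499) = -1722925/11606682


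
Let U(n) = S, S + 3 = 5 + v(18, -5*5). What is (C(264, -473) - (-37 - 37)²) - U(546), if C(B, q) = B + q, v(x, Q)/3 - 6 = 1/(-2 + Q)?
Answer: -51344/9 ≈ -5704.9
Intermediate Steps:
v(x, Q) = 18 + 3/(-2 + Q)
S = 179/9 (S = -3 + (5 + 3*(-11 + 6*(-5*5))/(-2 - 5*5)) = -3 + (5 + 3*(-11 + 6*(-25))/(-2 - 25)) = -3 + (5 + 3*(-11 - 150)/(-27)) = -3 + (5 + 3*(-1/27)*(-161)) = -3 + (5 + 161/9) = -3 + 206/9 = 179/9 ≈ 19.889)
U(n) = 179/9
(C(264, -473) - (-37 - 37)²) - U(546) = ((264 - 473) - (-37 - 37)²) - 1*179/9 = (-209 - 1*(-74)²) - 179/9 = (-209 - 1*5476) - 179/9 = (-209 - 5476) - 179/9 = -5685 - 179/9 = -51344/9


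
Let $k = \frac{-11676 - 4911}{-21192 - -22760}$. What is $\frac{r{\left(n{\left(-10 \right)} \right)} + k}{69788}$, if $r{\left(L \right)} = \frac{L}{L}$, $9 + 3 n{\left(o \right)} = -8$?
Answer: $- \frac{15019}{109427584} \approx -0.00013725$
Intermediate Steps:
$n{\left(o \right)} = - \frac{17}{3}$ ($n{\left(o \right)} = -3 + \frac{1}{3} \left(-8\right) = -3 - \frac{8}{3} = - \frac{17}{3}$)
$r{\left(L \right)} = 1$
$k = - \frac{16587}{1568}$ ($k = - \frac{16587}{-21192 + 22760} = - \frac{16587}{1568} \approx -10.578$)
$\frac{r{\left(n{\left(-10 \right)} \right)} + k}{69788} = \frac{1 - \frac{16587}{1568}}{69788} = \left(- \frac{15019}{1568}\right) \frac{1}{69788} = - \frac{15019}{109427584}$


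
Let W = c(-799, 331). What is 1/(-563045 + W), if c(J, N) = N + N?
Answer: -1/562383 ≈ -1.7781e-6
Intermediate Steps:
c(J, N) = 2*N
W = 662 (W = 2*331 = 662)
1/(-563045 + W) = 1/(-563045 + 662) = 1/(-562383) = -1/562383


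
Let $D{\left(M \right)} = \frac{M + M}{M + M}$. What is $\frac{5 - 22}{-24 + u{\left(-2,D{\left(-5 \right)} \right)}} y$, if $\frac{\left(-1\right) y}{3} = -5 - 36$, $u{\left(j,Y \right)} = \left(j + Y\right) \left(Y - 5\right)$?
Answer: $\frac{2091}{20} \approx 104.55$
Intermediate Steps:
$D{\left(M \right)} = 1$ ($D{\left(M \right)} = \frac{2 M}{2 M} = 2 M \frac{1}{2 M} = 1$)
$u{\left(j,Y \right)} = \left(-5 + Y\right) \left(Y + j\right)$ ($u{\left(j,Y \right)} = \left(Y + j\right) \left(-5 + Y\right) = \left(-5 + Y\right) \left(Y + j\right)$)
$y = 123$ ($y = - 3 \left(-5 - 36\right) = \left(-3\right) \left(-41\right) = 123$)
$\frac{5 - 22}{-24 + u{\left(-2,D{\left(-5 \right)} \right)}} y = \frac{5 - 22}{-24 + \left(1^{2} - 5 - -10 + 1 \left(-2\right)\right)} 123 = - \frac{17}{-24 + \left(1 - 5 + 10 - 2\right)} 123 = - \frac{17}{-24 + 4} \cdot 123 = - \frac{17}{-20} \cdot 123 = \left(-17\right) \left(- \frac{1}{20}\right) 123 = \frac{17}{20} \cdot 123 = \frac{2091}{20}$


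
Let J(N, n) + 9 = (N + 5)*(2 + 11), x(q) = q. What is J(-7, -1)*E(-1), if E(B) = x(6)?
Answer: -210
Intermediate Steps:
J(N, n) = 56 + 13*N (J(N, n) = -9 + (N + 5)*(2 + 11) = -9 + (5 + N)*13 = -9 + (65 + 13*N) = 56 + 13*N)
E(B) = 6
J(-7, -1)*E(-1) = (56 + 13*(-7))*6 = (56 - 91)*6 = -35*6 = -210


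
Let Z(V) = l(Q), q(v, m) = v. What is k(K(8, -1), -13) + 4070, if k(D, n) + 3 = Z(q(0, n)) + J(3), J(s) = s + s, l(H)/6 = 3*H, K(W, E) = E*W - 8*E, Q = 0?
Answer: 4073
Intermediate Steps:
K(W, E) = -8*E + E*W
l(H) = 18*H (l(H) = 6*(3*H) = 18*H)
J(s) = 2*s
Z(V) = 0 (Z(V) = 18*0 = 0)
k(D, n) = 3 (k(D, n) = -3 + (0 + 2*3) = -3 + (0 + 6) = -3 + 6 = 3)
k(K(8, -1), -13) + 4070 = 3 + 4070 = 4073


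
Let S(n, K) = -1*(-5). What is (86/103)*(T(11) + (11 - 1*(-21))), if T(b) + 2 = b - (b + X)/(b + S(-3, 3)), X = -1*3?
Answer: 3483/103 ≈ 33.816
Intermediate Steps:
X = -3
S(n, K) = 5
T(b) = -2 + b - (-3 + b)/(5 + b) (T(b) = -2 + (b - (b - 3)/(b + 5)) = -2 + (b - (-3 + b)/(5 + b)) = -2 + b - (-3 + b)/(5 + b))
(86/103)*(T(11) + (11 - 1*(-21))) = (86/103)*((-7 + 11² + 2*11)/(5 + 11) + (11 - 1*(-21))) = (86*(1/103))*((-7 + 121 + 22)/16 + (11 + 21)) = 86*((1/16)*136 + 32)/103 = 86*(17/2 + 32)/103 = (86/103)*(81/2) = 3483/103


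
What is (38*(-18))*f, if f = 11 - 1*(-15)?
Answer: -17784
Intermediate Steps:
f = 26 (f = 11 + 15 = 26)
(38*(-18))*f = (38*(-18))*26 = -684*26 = -17784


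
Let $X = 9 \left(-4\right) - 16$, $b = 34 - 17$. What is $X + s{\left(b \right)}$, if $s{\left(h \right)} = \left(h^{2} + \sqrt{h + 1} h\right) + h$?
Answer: $254 + 51 \sqrt{2} \approx 326.13$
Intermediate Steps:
$b = 17$ ($b = 34 - 17 = 17$)
$s{\left(h \right)} = h + h^{2} + h \sqrt{1 + h}$ ($s{\left(h \right)} = \left(h^{2} + \sqrt{1 + h} h\right) + h = \left(h^{2} + h \sqrt{1 + h}\right) + h = h + h^{2} + h \sqrt{1 + h}$)
$X = -52$ ($X = -36 - 16 = -52$)
$X + s{\left(b \right)} = -52 + 17 \left(1 + 17 + \sqrt{1 + 17}\right) = -52 + 17 \left(1 + 17 + \sqrt{18}\right) = -52 + 17 \left(1 + 17 + 3 \sqrt{2}\right) = -52 + 17 \left(18 + 3 \sqrt{2}\right) = -52 + \left(306 + 51 \sqrt{2}\right) = 254 + 51 \sqrt{2}$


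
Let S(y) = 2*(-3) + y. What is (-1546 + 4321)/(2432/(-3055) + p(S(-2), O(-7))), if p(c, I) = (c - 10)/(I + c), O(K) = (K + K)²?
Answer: -16955250/5449 ≈ -3111.6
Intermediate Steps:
S(y) = -6 + y
O(K) = 4*K² (O(K) = (2*K)² = 4*K²)
p(c, I) = (-10 + c)/(I + c)
(-1546 + 4321)/(2432/(-3055) + p(S(-2), O(-7))) = (-1546 + 4321)/(2432/(-3055) + (-10 + (-6 - 2))/(4*(-7)² + (-6 - 2))) = 2775/(2432*(-1/3055) + (-10 - 8)/(4*49 - 8)) = 2775/(-2432/3055 - 18/(196 - 8)) = 2775/(-2432/3055 - 18/188) = 2775/(-2432/3055 + (1/188)*(-18)) = 2775/(-2432/3055 - 9/94) = 2775/(-5449/6110) = 2775*(-6110/5449) = -16955250/5449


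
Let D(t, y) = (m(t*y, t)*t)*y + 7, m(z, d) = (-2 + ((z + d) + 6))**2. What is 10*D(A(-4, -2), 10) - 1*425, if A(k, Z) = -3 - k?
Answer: 22145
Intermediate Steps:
m(z, d) = (4 + d + z)**2 (m(z, d) = (-2 + ((d + z) + 6))**2 = (-2 + (6 + d + z))**2 = (4 + d + z)**2)
D(t, y) = 7 + t*y*(4 + t + t*y)**2 (D(t, y) = ((4 + t + t*y)**2*t)*y + 7 = (t*(4 + t + t*y)**2)*y + 7 = t*y*(4 + t + t*y)**2 + 7 = 7 + t*y*(4 + t + t*y)**2)
10*D(A(-4, -2), 10) - 1*425 = 10*(7 + (-3 - 1*(-4))*10*(4 + (-3 - 1*(-4)) + (-3 - 1*(-4))*10)**2) - 1*425 = 10*(7 + (-3 + 4)*10*(4 + (-3 + 4) + (-3 + 4)*10)**2) - 425 = 10*(7 + 1*10*(4 + 1 + 1*10)**2) - 425 = 10*(7 + 1*10*(4 + 1 + 10)**2) - 425 = 10*(7 + 1*10*15**2) - 425 = 10*(7 + 1*10*225) - 425 = 10*(7 + 2250) - 425 = 10*2257 - 425 = 22570 - 425 = 22145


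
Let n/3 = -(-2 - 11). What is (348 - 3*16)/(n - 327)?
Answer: -25/24 ≈ -1.0417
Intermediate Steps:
n = 39 (n = 3*(-(-2 - 11)) = 3*(-1*(-13)) = 3*13 = 39)
(348 - 3*16)/(n - 327) = (348 - 3*16)/(39 - 327) = (348 - 48)/(-288) = 300*(-1/288) = -25/24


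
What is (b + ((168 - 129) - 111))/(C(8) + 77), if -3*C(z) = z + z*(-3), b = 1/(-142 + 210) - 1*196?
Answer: -54669/16796 ≈ -3.2549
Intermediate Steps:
b = -13327/68 (b = 1/68 - 196 = -13327/68 ≈ -195.99)
C(z) = 2*z/3 (C(z) = -(z + z*(-3))/3 = -(z - 3*z)/3 = -(-2)*z/3 = 2*z/3)
(b + ((168 - 129) - 111))/(C(8) + 77) = (-13327/68 + ((168 - 129) - 111))/((⅔)*8 + 77) = (-13327/68 + (39 - 111))/(16/3 + 77) = (-13327/68 - 72)/(247/3) = -18223/68*3/247 = -54669/16796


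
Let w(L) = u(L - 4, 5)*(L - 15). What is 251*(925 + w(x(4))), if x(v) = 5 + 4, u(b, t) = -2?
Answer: 235187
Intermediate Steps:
x(v) = 9
w(L) = 30 - 2*L (w(L) = -2*(L - 15) = -2*(-15 + L) = 30 - 2*L)
251*(925 + w(x(4))) = 251*(925 + (30 - 2*9)) = 251*(925 + (30 - 18)) = 251*(925 + 12) = 251*937 = 235187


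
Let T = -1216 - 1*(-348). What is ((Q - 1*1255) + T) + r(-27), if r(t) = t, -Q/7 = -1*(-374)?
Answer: -4768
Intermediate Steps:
Q = -2618 (Q = -(-7)*(-374) = -7*374 = -2618)
T = -868 (T = -1216 + 348 = -868)
((Q - 1*1255) + T) + r(-27) = ((-2618 - 1*1255) - 868) - 27 = ((-2618 - 1255) - 868) - 27 = (-3873 - 868) - 27 = -4741 - 27 = -4768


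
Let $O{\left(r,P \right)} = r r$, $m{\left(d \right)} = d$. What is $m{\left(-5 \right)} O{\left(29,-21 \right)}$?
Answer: $-4205$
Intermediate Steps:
$O{\left(r,P \right)} = r^{2}$
$m{\left(-5 \right)} O{\left(29,-21 \right)} = - 5 \cdot 29^{2} = \left(-5\right) 841 = -4205$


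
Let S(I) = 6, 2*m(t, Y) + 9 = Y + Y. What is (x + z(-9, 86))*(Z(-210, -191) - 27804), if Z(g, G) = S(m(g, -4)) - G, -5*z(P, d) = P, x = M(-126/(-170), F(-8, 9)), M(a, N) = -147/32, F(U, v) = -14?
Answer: 12340329/160 ≈ 77127.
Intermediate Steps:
m(t, Y) = -9/2 + Y (m(t, Y) = -9/2 + (Y + Y)/2 = -9/2 + (2*Y)/2 = -9/2 + Y)
M(a, N) = -147/32 (M(a, N) = -147*1/32 = -147/32)
x = -147/32 ≈ -4.5938
z(P, d) = -P/5
Z(g, G) = 6 - G
(x + z(-9, 86))*(Z(-210, -191) - 27804) = (-147/32 - 1/5*(-9))*((6 - 1*(-191)) - 27804) = (-147/32 + 9/5)*((6 + 191) - 27804) = -447*(197 - 27804)/160 = -447/160*(-27607) = 12340329/160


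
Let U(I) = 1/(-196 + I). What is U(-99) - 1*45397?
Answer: -13392116/295 ≈ -45397.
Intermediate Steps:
U(-99) - 1*45397 = 1/(-196 - 99) - 1*45397 = 1/(-295) - 45397 = -1/295 - 45397 = -13392116/295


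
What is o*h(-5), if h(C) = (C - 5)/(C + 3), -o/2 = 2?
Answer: -20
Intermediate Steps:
o = -4 (o = -2*2 = -4)
h(C) = (-5 + C)/(3 + C)
o*h(-5) = -4*(-5 - 5)/(3 - 5) = -4*(-10)/(-2) = -(-2)*(-10) = -4*5 = -20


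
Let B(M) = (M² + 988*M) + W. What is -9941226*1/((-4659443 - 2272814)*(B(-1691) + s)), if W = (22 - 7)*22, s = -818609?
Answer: 1656871/428059937493 ≈ 3.8706e-6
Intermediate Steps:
W = 330 (W = 15*22 = 330)
B(M) = 330 + M² + 988*M (B(M) = (M² + 988*M) + 330 = 330 + M² + 988*M)
-9941226*1/((-4659443 - 2272814)*(B(-1691) + s)) = -9941226*1/((-4659443 - 2272814)*((330 + (-1691)² + 988*(-1691)) - 818609)) = -9941226*(-1/(6932257*((330 + 2859481 - 1670708) - 818609))) = -9941226*(-1/(6932257*(1189103 - 818609))) = -9941226/((-6932257*370494)) = -9941226/(-2568359624958) = -9941226*(-1/2568359624958) = 1656871/428059937493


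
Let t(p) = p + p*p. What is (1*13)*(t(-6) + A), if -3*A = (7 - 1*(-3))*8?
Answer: 130/3 ≈ 43.333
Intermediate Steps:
t(p) = p + p**2
A = -80/3 (A = -(7 - 1*(-3))*8/3 = -(7 + 3)*8/3 = -10*8/3 = -1/3*80 = -80/3 ≈ -26.667)
(1*13)*(t(-6) + A) = (1*13)*(-6*(1 - 6) - 80/3) = 13*(-6*(-5) - 80/3) = 13*(30 - 80/3) = 13*(10/3) = 130/3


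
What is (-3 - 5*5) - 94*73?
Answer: -6890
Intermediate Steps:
(-3 - 5*5) - 94*73 = (-3 - 25) - 6862 = -28 - 6862 = -6890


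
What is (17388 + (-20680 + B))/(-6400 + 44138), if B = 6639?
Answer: 3347/37738 ≈ 0.088690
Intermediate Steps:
(17388 + (-20680 + B))/(-6400 + 44138) = (17388 + (-20680 + 6639))/(-6400 + 44138) = (17388 - 14041)/37738 = 3347*(1/37738) = 3347/37738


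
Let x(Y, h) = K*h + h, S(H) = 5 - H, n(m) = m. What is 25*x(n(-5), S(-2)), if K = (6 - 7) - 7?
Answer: -1225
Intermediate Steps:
K = -8 (K = -1 - 7 = -8)
x(Y, h) = -7*h (x(Y, h) = -8*h + h = -7*h)
25*x(n(-5), S(-2)) = 25*(-7*(5 - 1*(-2))) = 25*(-7*(5 + 2)) = 25*(-7*7) = 25*(-49) = -1225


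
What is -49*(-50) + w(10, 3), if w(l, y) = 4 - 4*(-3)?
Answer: 2466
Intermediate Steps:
w(l, y) = 16 (w(l, y) = 4 + 12 = 16)
-49*(-50) + w(10, 3) = -49*(-50) + 16 = 2450 + 16 = 2466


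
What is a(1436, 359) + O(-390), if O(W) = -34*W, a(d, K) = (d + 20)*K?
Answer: 535964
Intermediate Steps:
a(d, K) = K*(20 + d) (a(d, K) = (20 + d)*K = K*(20 + d))
a(1436, 359) + O(-390) = 359*(20 + 1436) - 34*(-390) = 359*1456 + 13260 = 522704 + 13260 = 535964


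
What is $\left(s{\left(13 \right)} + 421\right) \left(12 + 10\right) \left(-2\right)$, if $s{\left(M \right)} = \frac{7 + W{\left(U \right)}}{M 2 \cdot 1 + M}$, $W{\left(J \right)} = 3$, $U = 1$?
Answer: $- \frac{722876}{39} \approx -18535.0$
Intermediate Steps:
$s{\left(M \right)} = \frac{10}{3 M}$ ($s{\left(M \right)} = \frac{7 + 3}{M 2 \cdot 1 + M} = \frac{10}{2 M 1 + M} = \frac{10}{2 M + M} = \frac{10}{3 M}$)
$\left(s{\left(13 \right)} + 421\right) \left(12 + 10\right) \left(-2\right) = \left(\frac{10}{3 \cdot 13} + 421\right) \left(12 + 10\right) \left(-2\right) = \left(\frac{10}{3} \cdot \frac{1}{13} + 421\right) 22 \left(-2\right) = \left(\frac{10}{39} + 421\right) \left(-44\right) = \frac{16429}{39} \left(-44\right) = - \frac{722876}{39}$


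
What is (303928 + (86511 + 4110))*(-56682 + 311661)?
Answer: 100601709471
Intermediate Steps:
(303928 + (86511 + 4110))*(-56682 + 311661) = (303928 + 90621)*254979 = 394549*254979 = 100601709471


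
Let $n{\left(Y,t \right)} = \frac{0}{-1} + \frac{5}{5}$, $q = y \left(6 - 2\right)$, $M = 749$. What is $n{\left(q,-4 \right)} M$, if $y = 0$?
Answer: $749$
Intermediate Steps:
$q = 0$ ($q = 0 \left(6 - 2\right) = 0 \cdot 4 = 0$)
$n{\left(Y,t \right)} = 1$ ($n{\left(Y,t \right)} = 0 \left(-1\right) + 5 \cdot \frac{1}{5} = 0 + 1 = 1$)
$n{\left(q,-4 \right)} M = 1 \cdot 749 = 749$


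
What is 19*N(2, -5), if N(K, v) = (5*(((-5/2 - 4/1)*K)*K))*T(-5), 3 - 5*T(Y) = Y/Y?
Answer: -988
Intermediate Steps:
T(Y) = 2/5 (T(Y) = 3/5 - Y/(5*Y) = 3/5 - 1/5*1 = 3/5 - 1/5 = 2/5)
N(K, v) = -13*K**2 (N(K, v) = (5*(((-5/2 - 4/1)*K)*K))*(2/5) = (5*(((-5*1/2 - 4*1)*K)*K))*(2/5) = (5*(((-5/2 - 4)*K)*K))*(2/5) = (5*((-13*K/2)*K))*(2/5) = (5*(-13*K**2/2))*(2/5) = -65*K**2/2*(2/5) = -13*K**2)
19*N(2, -5) = 19*(-13*2**2) = 19*(-13*4) = 19*(-52) = -988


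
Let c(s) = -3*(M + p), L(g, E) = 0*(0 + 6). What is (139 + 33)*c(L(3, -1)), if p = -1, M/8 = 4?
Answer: -15996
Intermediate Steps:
M = 32 (M = 8*4 = 32)
L(g, E) = 0 (L(g, E) = 0*6 = 0)
c(s) = -93 (c(s) = -3*(32 - 1) = -3*31 = -93)
(139 + 33)*c(L(3, -1)) = (139 + 33)*(-93) = 172*(-93) = -15996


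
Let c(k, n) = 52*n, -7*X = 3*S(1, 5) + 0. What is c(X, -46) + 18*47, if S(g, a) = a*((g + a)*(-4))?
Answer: -1546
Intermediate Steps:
S(g, a) = a*(-4*a - 4*g) (S(g, a) = a*((a + g)*(-4)) = a*(-4*a - 4*g))
X = 360/7 (X = -(3*(-4*5*(5 + 1)) + 0)/7 = -(3*(-4*5*6) + 0)/7 = -(3*(-120) + 0)/7 = -(-360 + 0)/7 = -1/7*(-360) = 360/7 ≈ 51.429)
c(X, -46) + 18*47 = 52*(-46) + 18*47 = -2392 + 846 = -1546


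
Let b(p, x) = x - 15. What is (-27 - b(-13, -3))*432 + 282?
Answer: -3606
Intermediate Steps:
b(p, x) = -15 + x
(-27 - b(-13, -3))*432 + 282 = (-27 - (-15 - 3))*432 + 282 = (-27 - 1*(-18))*432 + 282 = (-27 + 18)*432 + 282 = -9*432 + 282 = -3888 + 282 = -3606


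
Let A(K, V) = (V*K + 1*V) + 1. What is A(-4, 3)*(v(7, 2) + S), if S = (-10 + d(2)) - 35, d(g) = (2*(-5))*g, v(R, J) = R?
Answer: 464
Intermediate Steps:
d(g) = -10*g
A(K, V) = 1 + V + K*V (A(K, V) = (K*V + V) + 1 = (V + K*V) + 1 = 1 + V + K*V)
S = -65 (S = (-10 - 10*2) - 35 = (-10 - 20) - 35 = -30 - 35 = -65)
A(-4, 3)*(v(7, 2) + S) = (1 + 3 - 4*3)*(7 - 65) = (1 + 3 - 12)*(-58) = -8*(-58) = 464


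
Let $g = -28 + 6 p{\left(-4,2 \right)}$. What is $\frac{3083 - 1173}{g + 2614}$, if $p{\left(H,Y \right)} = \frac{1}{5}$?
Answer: $\frac{4775}{6468} \approx 0.73825$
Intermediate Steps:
$p{\left(H,Y \right)} = \frac{1}{5}$
$g = - \frac{134}{5}$ ($g = -28 + 6 \cdot \frac{1}{5} = -28 + \frac{6}{5} = - \frac{134}{5} \approx -26.8$)
$\frac{3083 - 1173}{g + 2614} = \frac{3083 - 1173}{- \frac{134}{5} + 2614} = \frac{1910}{\frac{12936}{5}} = 1910 \cdot \frac{5}{12936} = \frac{4775}{6468}$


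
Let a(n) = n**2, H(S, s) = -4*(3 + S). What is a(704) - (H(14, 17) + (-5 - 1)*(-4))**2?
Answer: 493680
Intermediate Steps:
H(S, s) = -12 - 4*S
a(704) - (H(14, 17) + (-5 - 1)*(-4))**2 = 704**2 - ((-12 - 4*14) + (-5 - 1)*(-4))**2 = 495616 - ((-12 - 56) - 6*(-4))**2 = 495616 - (-68 + 24)**2 = 495616 - 1*(-44)**2 = 495616 - 1*1936 = 495616 - 1936 = 493680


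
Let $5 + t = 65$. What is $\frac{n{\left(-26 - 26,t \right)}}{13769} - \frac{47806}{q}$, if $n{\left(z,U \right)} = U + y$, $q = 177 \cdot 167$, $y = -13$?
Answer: $- \frac{656851541}{406997871} \approx -1.6139$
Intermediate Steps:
$q = 29559$
$t = 60$ ($t = -5 + 65 = 60$)
$n{\left(z,U \right)} = -13 + U$ ($n{\left(z,U \right)} = U - 13 = -13 + U$)
$\frac{n{\left(-26 - 26,t \right)}}{13769} - \frac{47806}{q} = \frac{-13 + 60}{13769} - \frac{47806}{29559} = 47 \cdot \frac{1}{13769} - \frac{47806}{29559} = \frac{47}{13769} - \frac{47806}{29559} = - \frac{656851541}{406997871}$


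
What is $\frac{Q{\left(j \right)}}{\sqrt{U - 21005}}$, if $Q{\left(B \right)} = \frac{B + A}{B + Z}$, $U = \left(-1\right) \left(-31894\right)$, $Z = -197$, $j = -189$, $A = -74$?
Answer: $\frac{263 \sqrt{10889}}{4203154} \approx 0.0065294$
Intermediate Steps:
$U = 31894$
$Q{\left(B \right)} = \frac{-74 + B}{-197 + B}$ ($Q{\left(B \right)} = \frac{B - 74}{B - 197} = \frac{-74 + B}{-197 + B}$)
$\frac{Q{\left(j \right)}}{\sqrt{U - 21005}} = \frac{\frac{1}{-197 - 189} \left(-74 - 189\right)}{\sqrt{31894 - 21005}} = \frac{\frac{1}{-386} \left(-263\right)}{\sqrt{10889}} = \left(- \frac{1}{386}\right) \left(-263\right) \frac{\sqrt{10889}}{10889} = \frac{263 \frac{\sqrt{10889}}{10889}}{386} = \frac{263 \sqrt{10889}}{4203154}$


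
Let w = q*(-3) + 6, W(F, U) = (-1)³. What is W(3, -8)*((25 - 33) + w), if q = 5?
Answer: 17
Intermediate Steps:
W(F, U) = -1
w = -9 (w = 5*(-3) + 6 = -15 + 6 = -9)
W(3, -8)*((25 - 33) + w) = -((25 - 33) - 9) = -(-8 - 9) = -1*(-17) = 17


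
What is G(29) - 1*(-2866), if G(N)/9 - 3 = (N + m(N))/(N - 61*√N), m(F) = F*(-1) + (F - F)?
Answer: 2893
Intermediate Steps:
m(F) = -F (m(F) = -F + 0 = -F)
G(N) = 27 (G(N) = 27 + 9*((N - N)/(N - 61*√N)) = 27 + 9*(0/(N - 61*√N)) = 27 + 9*0 = 27 + 0 = 27)
G(29) - 1*(-2866) = 27 - 1*(-2866) = 27 + 2866 = 2893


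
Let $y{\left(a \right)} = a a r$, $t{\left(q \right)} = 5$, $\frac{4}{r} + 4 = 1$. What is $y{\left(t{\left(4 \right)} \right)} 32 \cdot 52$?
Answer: $- \frac{166400}{3} \approx -55467.0$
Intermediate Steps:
$r = - \frac{4}{3}$ ($r = \frac{4}{-4 + 1} = \frac{4}{-3} = 4 \left(- \frac{1}{3}\right) = - \frac{4}{3} \approx -1.3333$)
$y{\left(a \right)} = - \frac{4 a^{2}}{3}$ ($y{\left(a \right)} = a a \left(- \frac{4}{3}\right) = a^{2} \left(- \frac{4}{3}\right) = - \frac{4 a^{2}}{3}$)
$y{\left(t{\left(4 \right)} \right)} 32 \cdot 52 = - \frac{4 \cdot 5^{2}}{3} \cdot 32 \cdot 52 = \left(- \frac{4}{3}\right) 25 \cdot 32 \cdot 52 = \left(- \frac{100}{3}\right) 32 \cdot 52 = \left(- \frac{3200}{3}\right) 52 = - \frac{166400}{3}$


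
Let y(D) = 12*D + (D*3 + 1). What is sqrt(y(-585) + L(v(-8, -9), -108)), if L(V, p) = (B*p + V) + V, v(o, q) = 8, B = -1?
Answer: 5*I*sqrt(346) ≈ 93.005*I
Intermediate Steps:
y(D) = 1 + 15*D (y(D) = 12*D + (3*D + 1) = 12*D + (1 + 3*D) = 1 + 15*D)
L(V, p) = -p + 2*V (L(V, p) = (-p + V) + V = (V - p) + V = -p + 2*V)
sqrt(y(-585) + L(v(-8, -9), -108)) = sqrt((1 + 15*(-585)) + (-1*(-108) + 2*8)) = sqrt((1 - 8775) + (108 + 16)) = sqrt(-8774 + 124) = sqrt(-8650) = 5*I*sqrt(346)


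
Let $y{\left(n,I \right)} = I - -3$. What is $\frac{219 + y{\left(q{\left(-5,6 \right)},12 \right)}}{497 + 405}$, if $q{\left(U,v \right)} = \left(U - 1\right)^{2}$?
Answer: $\frac{117}{451} \approx 0.25942$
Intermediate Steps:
$q{\left(U,v \right)} = \left(-1 + U\right)^{2}$
$y{\left(n,I \right)} = 3 + I$ ($y{\left(n,I \right)} = I + 3 = 3 + I$)
$\frac{219 + y{\left(q{\left(-5,6 \right)},12 \right)}}{497 + 405} = \frac{219 + \left(3 + 12\right)}{497 + 405} = \frac{219 + 15}{902} = 234 \cdot \frac{1}{902} = \frac{117}{451}$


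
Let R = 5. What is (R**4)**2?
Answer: 390625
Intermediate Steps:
(R**4)**2 = (5**4)**2 = 625**2 = 390625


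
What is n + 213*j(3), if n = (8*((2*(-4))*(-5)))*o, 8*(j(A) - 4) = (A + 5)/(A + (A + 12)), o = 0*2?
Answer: 5183/6 ≈ 863.83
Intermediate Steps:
o = 0
j(A) = 4 + (5 + A)/(8*(12 + 2*A)) (j(A) = 4 + ((A + 5)/(A + (A + 12)))/8 = 4 + ((5 + A)/(A + (12 + A)))/8 = 4 + ((5 + A)/(12 + 2*A))/8 = 4 + (5 + A)/(8*(12 + 2*A)))
n = 0 (n = (8*((2*(-4))*(-5)))*0 = (8*(-8*(-5)))*0 = (8*40)*0 = 320*0 = 0)
n + 213*j(3) = 0 + 213*((389 + 65*3)/(16*(6 + 3))) = 0 + 213*((1/16)*(389 + 195)/9) = 0 + 213*((1/16)*(⅑)*584) = 0 + 213*(73/18) = 0 + 5183/6 = 5183/6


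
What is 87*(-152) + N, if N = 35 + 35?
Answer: -13154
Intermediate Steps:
N = 70
87*(-152) + N = 87*(-152) + 70 = -13224 + 70 = -13154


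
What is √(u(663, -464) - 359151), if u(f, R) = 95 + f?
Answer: I*√358393 ≈ 598.66*I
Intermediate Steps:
√(u(663, -464) - 359151) = √((95 + 663) - 359151) = √(758 - 359151) = √(-358393) = I*√358393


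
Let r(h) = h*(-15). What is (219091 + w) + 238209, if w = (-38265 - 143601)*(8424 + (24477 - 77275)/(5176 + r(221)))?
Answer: -2840671725056/1861 ≈ -1.5264e+9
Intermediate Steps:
r(h) = -15*h
w = -2841522760356/1861 (w = (-38265 - 143601)*(8424 + (24477 - 77275)/(5176 - 15*221)) = -181866*(8424 - 52798/(5176 - 3315)) = -181866*(8424 - 52798/1861) = -181866*15624266/1861 = -2841522760356/1861 ≈ -1.5269e+9)
(219091 + w) + 238209 = (219091 - 2841522760356/1861) + 238209 = -2841115032005/1861 + 238209 = -2840671725056/1861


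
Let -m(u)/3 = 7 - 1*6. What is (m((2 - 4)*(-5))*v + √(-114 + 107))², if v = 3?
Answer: (9 - I*√7)² ≈ 74.0 - 47.624*I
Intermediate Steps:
m(u) = -3 (m(u) = -3*(7 - 1*6) = -3*(7 - 6) = -3*1 = -3)
(m((2 - 4)*(-5))*v + √(-114 + 107))² = (-3*3 + √(-114 + 107))² = (-9 + √(-7))² = (-9 + I*√7)²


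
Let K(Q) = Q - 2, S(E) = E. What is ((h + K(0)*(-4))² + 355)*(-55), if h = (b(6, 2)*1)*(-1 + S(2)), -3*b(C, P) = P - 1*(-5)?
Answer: -191620/9 ≈ -21291.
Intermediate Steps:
K(Q) = -2 + Q
b(C, P) = -5/3 - P/3 (b(C, P) = -(P - 1*(-5))/3 = -(P + 5)/3 = -(5 + P)/3 = -5/3 - P/3)
h = -7/3 (h = ((-5/3 - ⅓*2)*1)*(-1 + 2) = ((-5/3 - ⅔)*1)*1 = -7/3*1*1 = -7/3*1 = -7/3 ≈ -2.3333)
((h + K(0)*(-4))² + 355)*(-55) = ((-7/3 + (-2 + 0)*(-4))² + 355)*(-55) = ((-7/3 - 2*(-4))² + 355)*(-55) = ((-7/3 + 8)² + 355)*(-55) = ((17/3)² + 355)*(-55) = (289/9 + 355)*(-55) = (3484/9)*(-55) = -191620/9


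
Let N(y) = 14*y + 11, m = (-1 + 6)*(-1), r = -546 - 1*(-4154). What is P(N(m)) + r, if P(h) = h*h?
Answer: 7089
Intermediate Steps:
r = 3608 (r = -546 + 4154 = 3608)
m = -5 (m = 5*(-1) = -5)
N(y) = 11 + 14*y
P(h) = h²
P(N(m)) + r = (11 + 14*(-5))² + 3608 = (11 - 70)² + 3608 = (-59)² + 3608 = 3481 + 3608 = 7089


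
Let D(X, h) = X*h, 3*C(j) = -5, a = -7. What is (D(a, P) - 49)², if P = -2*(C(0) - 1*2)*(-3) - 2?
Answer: 14161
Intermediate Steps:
C(j) = -5/3 (C(j) = (⅓)*(-5) = -5/3)
P = -24 (P = -2*(-5/3 - 1*2)*(-3) - 2 = -2*(-5/3 - 2)*(-3) - 2 = -2*(-11/3)*(-3) - 2 = (22/3)*(-3) - 2 = -22 - 2 = -24)
(D(a, P) - 49)² = (-7*(-24) - 49)² = (168 - 49)² = 119² = 14161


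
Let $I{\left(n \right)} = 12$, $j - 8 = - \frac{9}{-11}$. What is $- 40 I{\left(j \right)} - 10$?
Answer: $-490$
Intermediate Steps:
$j = \frac{97}{11}$ ($j = 8 - \frac{9}{-11} = 8 - - \frac{9}{11} = 8 + \frac{9}{11} = \frac{97}{11} \approx 8.8182$)
$- 40 I{\left(j \right)} - 10 = \left(-40\right) 12 - 10 = -480 - 10 = -490$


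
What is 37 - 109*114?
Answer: -12389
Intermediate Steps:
37 - 109*114 = 37 - 12426 = -12389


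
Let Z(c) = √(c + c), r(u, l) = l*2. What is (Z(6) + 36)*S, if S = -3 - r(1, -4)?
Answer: 180 + 10*√3 ≈ 197.32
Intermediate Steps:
r(u, l) = 2*l
Z(c) = √2*√c (Z(c) = √(2*c) = √2*√c)
S = 5 (S = -3 - 2*(-4) = -3 - 1*(-8) = -3 + 8 = 5)
(Z(6) + 36)*S = (√2*√6 + 36)*5 = (2*√3 + 36)*5 = (36 + 2*√3)*5 = 180 + 10*√3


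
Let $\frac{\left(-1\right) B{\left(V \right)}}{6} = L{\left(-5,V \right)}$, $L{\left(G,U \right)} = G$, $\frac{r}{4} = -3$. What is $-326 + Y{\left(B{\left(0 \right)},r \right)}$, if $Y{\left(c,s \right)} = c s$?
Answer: $-686$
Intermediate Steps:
$r = -12$ ($r = 4 \left(-3\right) = -12$)
$B{\left(V \right)} = 30$ ($B{\left(V \right)} = \left(-6\right) \left(-5\right) = 30$)
$-326 + Y{\left(B{\left(0 \right)},r \right)} = -326 + 30 \left(-12\right) = -326 - 360 = -686$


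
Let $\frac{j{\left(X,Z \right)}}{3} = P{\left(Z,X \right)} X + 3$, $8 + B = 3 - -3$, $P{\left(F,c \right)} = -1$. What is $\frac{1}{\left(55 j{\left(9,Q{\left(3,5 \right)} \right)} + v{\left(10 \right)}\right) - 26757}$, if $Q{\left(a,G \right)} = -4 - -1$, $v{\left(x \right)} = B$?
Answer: $- \frac{1}{27749} \approx -3.6037 \cdot 10^{-5}$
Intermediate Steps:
$B = -2$ ($B = -8 + \left(3 - -3\right) = -8 + \left(3 + 3\right) = -8 + 6 = -2$)
$v{\left(x \right)} = -2$
$Q{\left(a,G \right)} = -3$ ($Q{\left(a,G \right)} = -4 + 1 = -3$)
$j{\left(X,Z \right)} = 9 - 3 X$ ($j{\left(X,Z \right)} = 3 \left(- X + 3\right) = 3 \left(3 - X\right) = 9 - 3 X$)
$\frac{1}{\left(55 j{\left(9,Q{\left(3,5 \right)} \right)} + v{\left(10 \right)}\right) - 26757} = \frac{1}{\left(55 \left(9 - 27\right) - 2\right) - 26757} = \frac{1}{\left(55 \left(-18\right) - 2\right) - 26757} = \frac{1}{\left(-990 - 2\right) - 26757} = \frac{1}{-992 - 26757} = \frac{1}{-27749} = - \frac{1}{27749}$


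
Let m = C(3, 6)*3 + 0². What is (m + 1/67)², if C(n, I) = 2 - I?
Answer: 644809/4489 ≈ 143.64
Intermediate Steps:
m = -12 (m = (2 - 1*6)*3 + 0² = (2 - 6)*3 + 0 = -4*3 + 0 = -12 + 0 = -12)
(m + 1/67)² = (-12 + 1/67)² = (-803/67)² = 644809/4489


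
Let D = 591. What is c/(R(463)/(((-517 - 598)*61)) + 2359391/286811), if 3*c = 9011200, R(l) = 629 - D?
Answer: 175785534926848000/481389240141 ≈ 3.6516e+5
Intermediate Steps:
R(l) = 38 (R(l) = 629 - 1*591 = 629 - 591 = 38)
c = 9011200/3 (c = (⅓)*9011200 = 9011200/3 ≈ 3.0037e+6)
c/(R(463)/(((-517 - 598)*61)) + 2359391/286811) = 9011200/(3*(38/(((-517 - 598)*61)) + 2359391/286811)) = 9011200/(3*(38/((-1115*61)) + 2359391*(1/286811))) = 9011200/(3*(38/(-68015) + 2359391/286811)) = 9011200/(3*(38*(-1/68015) + 2359391/286811)) = 9011200/(3*(-38/68015 + 2359391/286811)) = 9011200/(3*(160463080047/19507450165)) = (9011200/3)*(19507450165/160463080047) = 175785534926848000/481389240141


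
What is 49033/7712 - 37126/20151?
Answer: 701748271/155404512 ≈ 4.5156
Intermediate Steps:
49033/7712 - 37126/20151 = 701748271/155404512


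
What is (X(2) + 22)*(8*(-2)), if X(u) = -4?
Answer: -288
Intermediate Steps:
(X(2) + 22)*(8*(-2)) = (-4 + 22)*(8*(-2)) = 18*(-16) = -288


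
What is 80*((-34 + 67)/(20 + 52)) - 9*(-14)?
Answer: 488/3 ≈ 162.67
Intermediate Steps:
80*((-34 + 67)/(20 + 52)) - 9*(-14) = 80*(33/72) + 126 = 80*(33*(1/72)) + 126 = 80*(11/24) + 126 = 110/3 + 126 = 488/3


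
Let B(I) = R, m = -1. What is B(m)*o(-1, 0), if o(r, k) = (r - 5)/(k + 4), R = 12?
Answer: -18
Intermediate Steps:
B(I) = 12
o(r, k) = (-5 + r)/(4 + k)
B(m)*o(-1, 0) = 12*((-5 - 1)/(4 + 0)) = 12*(-6/4) = 12*((1/4)*(-6)) = 12*(-3/2) = -18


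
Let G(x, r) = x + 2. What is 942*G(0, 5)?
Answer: 1884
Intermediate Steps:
G(x, r) = 2 + x
942*G(0, 5) = 942*(2 + 0) = 942*2 = 1884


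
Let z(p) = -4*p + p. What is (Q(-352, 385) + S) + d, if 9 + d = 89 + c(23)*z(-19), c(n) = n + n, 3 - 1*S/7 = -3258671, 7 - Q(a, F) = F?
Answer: 22813042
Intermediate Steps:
Q(a, F) = 7 - F
S = 22810718 (S = 21 - 7*(-3258671) = 21 + 22810697 = 22810718)
z(p) = -3*p
c(n) = 2*n
d = 2702 (d = -9 + (89 + (2*23)*(-3*(-19))) = -9 + (89 + 46*57) = -9 + (89 + 2622) = -9 + 2711 = 2702)
(Q(-352, 385) + S) + d = ((7 - 1*385) + 22810718) + 2702 = ((7 - 385) + 22810718) + 2702 = (-378 + 22810718) + 2702 = 22810340 + 2702 = 22813042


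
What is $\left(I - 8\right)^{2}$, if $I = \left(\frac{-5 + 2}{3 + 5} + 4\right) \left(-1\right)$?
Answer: $\frac{8649}{64} \approx 135.14$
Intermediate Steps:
$I = - \frac{29}{8}$ ($I = \left(- \frac{3}{8} + 4\right) \left(-1\right) = \frac{29}{8} \left(-1\right) = - \frac{29}{8} \approx -3.625$)
$\left(I - 8\right)^{2} = \left(- \frac{29}{8} - 8\right)^{2} = \left(- \frac{93}{8}\right)^{2} = \frac{8649}{64}$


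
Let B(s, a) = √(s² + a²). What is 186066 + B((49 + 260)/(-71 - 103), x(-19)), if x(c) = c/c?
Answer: 186066 + √13973/58 ≈ 1.8607e+5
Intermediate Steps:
x(c) = 1
B(s, a) = √(a² + s²)
186066 + B((49 + 260)/(-71 - 103), x(-19)) = 186066 + √(1² + ((49 + 260)/(-71 - 103))²) = 186066 + √(1 + (309/(-174))²) = 186066 + √(1 + (309*(-1/174))²) = 186066 + √(1 + (-103/58)²) = 186066 + √(1 + 10609/3364) = 186066 + √(13973/3364) = 186066 + √13973/58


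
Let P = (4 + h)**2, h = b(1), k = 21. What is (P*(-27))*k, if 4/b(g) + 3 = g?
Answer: -2268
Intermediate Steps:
b(g) = 4/(-3 + g)
h = -2 (h = 4/(-3 + 1) = 4/(-2) = 4*(-1/2) = -2)
P = 4 (P = (4 - 2)**2 = 2**2 = 4)
(P*(-27))*k = (4*(-27))*21 = -108*21 = -2268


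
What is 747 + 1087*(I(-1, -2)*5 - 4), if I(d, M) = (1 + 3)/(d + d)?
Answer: -14471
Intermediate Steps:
I(d, M) = 2/d (I(d, M) = 4/((2*d)) = 4*(1/(2*d)) = 2/d)
747 + 1087*(I(-1, -2)*5 - 4) = 747 + 1087*((2/(-1))*5 - 4) = 747 + 1087*((2*(-1))*5 - 4) = 747 + 1087*(-2*5 - 4) = 747 + 1087*(-10 - 4) = 747 + 1087*(-14) = 747 - 15218 = -14471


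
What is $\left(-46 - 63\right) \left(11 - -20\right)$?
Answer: $-3379$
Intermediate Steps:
$\left(-46 - 63\right) \left(11 - -20\right) = - 109 \left(11 + 20\right) = \left(-109\right) 31 = -3379$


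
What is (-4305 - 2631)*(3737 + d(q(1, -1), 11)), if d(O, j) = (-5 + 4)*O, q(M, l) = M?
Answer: -25912896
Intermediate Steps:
d(O, j) = -O
(-4305 - 2631)*(3737 + d(q(1, -1), 11)) = (-4305 - 2631)*(3737 - 1*1) = -6936*(3737 - 1) = -6936*3736 = -25912896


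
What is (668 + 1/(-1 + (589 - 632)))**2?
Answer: 863830881/1936 ≈ 4.4619e+5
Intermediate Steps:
(668 + 1/(-1 + (589 - 632)))**2 = (668 + 1/(-1 - 43))**2 = (668 + 1/(-44))**2 = (668 - 1/44)**2 = (29391/44)**2 = 863830881/1936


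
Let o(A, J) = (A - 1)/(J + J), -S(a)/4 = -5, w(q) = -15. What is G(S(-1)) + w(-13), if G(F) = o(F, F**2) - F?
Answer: -27981/800 ≈ -34.976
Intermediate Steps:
S(a) = 20 (S(a) = -4*(-5) = 20)
o(A, J) = (-1 + A)/(2*J) (o(A, J) = (-1 + A)/((2*J)) = (-1 + A)*(1/(2*J)) = (-1 + A)/(2*J))
G(F) = -F + (-1 + F)/(2*F**2) (G(F) = (-1 + F)/(2*(F**2)) - F = (-1 + F)/(2*F**2) - F = -F + (-1 + F)/(2*F**2))
G(S(-1)) + w(-13) = (1/2)*(-1 + 20 - 2*20**3)/20**2 - 15 = (1/2)*(1/400)*(-1 + 20 - 2*8000) - 15 = (1/2)*(1/400)*(-1 + 20 - 16000) - 15 = (1/2)*(1/400)*(-15981) - 15 = -15981/800 - 15 = -27981/800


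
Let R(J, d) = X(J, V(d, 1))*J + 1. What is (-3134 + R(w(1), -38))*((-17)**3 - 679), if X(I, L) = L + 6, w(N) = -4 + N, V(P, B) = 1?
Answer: 17637168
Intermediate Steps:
X(I, L) = 6 + L
R(J, d) = 1 + 7*J (R(J, d) = (6 + 1)*J + 1 = 7*J + 1 = 1 + 7*J)
(-3134 + R(w(1), -38))*((-17)**3 - 679) = (-3134 + (1 + 7*(-4 + 1)))*((-17)**3 - 679) = (-3134 + (1 + 7*(-3)))*(-4913 - 679) = (-3134 + (1 - 21))*(-5592) = (-3134 - 20)*(-5592) = -3154*(-5592) = 17637168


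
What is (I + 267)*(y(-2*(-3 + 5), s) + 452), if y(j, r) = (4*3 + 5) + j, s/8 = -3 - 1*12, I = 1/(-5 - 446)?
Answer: 55993440/451 ≈ 1.2415e+5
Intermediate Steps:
I = -1/451 (I = 1/(-451) = -1/451 ≈ -0.0022173)
s = -120 (s = 8*(-3 - 1*12) = 8*(-3 - 12) = 8*(-15) = -120)
y(j, r) = 17 + j (y(j, r) = (12 + 5) + j = 17 + j)
(I + 267)*(y(-2*(-3 + 5), s) + 452) = (-1/451 + 267)*((17 - 2*(-3 + 5)) + 452) = 120416*((17 - 2*2) + 452)/451 = 120416*((17 - 4) + 452)/451 = 120416*(13 + 452)/451 = (120416/451)*465 = 55993440/451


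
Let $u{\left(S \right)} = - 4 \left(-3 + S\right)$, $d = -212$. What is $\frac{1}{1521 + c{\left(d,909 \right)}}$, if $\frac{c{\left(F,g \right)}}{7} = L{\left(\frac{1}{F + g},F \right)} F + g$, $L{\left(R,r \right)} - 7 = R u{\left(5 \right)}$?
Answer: $- \frac{697}{1733416} \approx -0.0004021$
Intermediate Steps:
$u{\left(S \right)} = 12 - 4 S$
$L{\left(R,r \right)} = 7 - 8 R$ ($L{\left(R,r \right)} = 7 + R \left(12 - 20\right) = 7 + R \left(-8\right) = 7 - 8 R$)
$c{\left(F,g \right)} = 7 g + 7 F \left(7 - \frac{8}{F + g}\right)$ ($c{\left(F,g \right)} = 7 \left(\left(7 - \frac{8}{F + g}\right) F + g\right) = 7 \left(F \left(7 - \frac{8}{F + g}\right) + g\right) = 7 \left(g + F \left(7 - \frac{8}{F + g}\right)\right) = 7 g + 7 F \left(7 - \frac{8}{F + g}\right)$)
$\frac{1}{1521 + c{\left(d,909 \right)}} = \frac{1}{1521 + \left(7 \cdot 909 + 7 \left(-212\right) \left(7 - \frac{8}{-212 + 909}\right)\right)} = \frac{1}{1521 + \left(6363 + 7 \left(-212\right) \left(7 - \frac{8}{697}\right)\right)} = \frac{1}{1521 + \left(6363 + 7 \left(-212\right) \frac{4871}{697}\right)} = \frac{1}{1521 + \left(6363 - \frac{7228564}{697}\right)} = \frac{1}{1521 - \frac{2793553}{697}} = \frac{1}{- \frac{1733416}{697}} = - \frac{697}{1733416}$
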